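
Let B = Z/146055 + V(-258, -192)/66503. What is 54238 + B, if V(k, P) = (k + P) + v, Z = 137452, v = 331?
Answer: 75261143752583/1387585095 ≈ 54239.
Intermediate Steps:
V(k, P) = 331 + P + k (V(k, P) = (k + P) + 331 = (P + k) + 331 = 331 + P + k)
B = 1303369973/1387585095 (B = 137452/146055 + (331 - 192 - 258)/66503 = 137452*(1/146055) - 119*1/66503 = 19636/20865 - 119/66503 = 1303369973/1387585095 ≈ 0.93931)
54238 + B = 54238 + 1303369973/1387585095 = 75261143752583/1387585095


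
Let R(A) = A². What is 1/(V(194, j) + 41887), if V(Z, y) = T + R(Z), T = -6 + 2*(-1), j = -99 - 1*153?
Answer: 1/79515 ≈ 1.2576e-5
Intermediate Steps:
j = -252 (j = -99 - 153 = -252)
T = -8 (T = -6 - 2 = -8)
V(Z, y) = -8 + Z²
1/(V(194, j) + 41887) = 1/((-8 + 194²) + 41887) = 1/((-8 + 37636) + 41887) = 1/(37628 + 41887) = 1/79515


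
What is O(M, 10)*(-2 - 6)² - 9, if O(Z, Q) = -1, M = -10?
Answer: -73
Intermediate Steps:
O(M, 10)*(-2 - 6)² - 9 = -(-2 - 6)² - 9 = -1*(-8)² - 9 = -1*64 - 9 = -64 - 9 = -73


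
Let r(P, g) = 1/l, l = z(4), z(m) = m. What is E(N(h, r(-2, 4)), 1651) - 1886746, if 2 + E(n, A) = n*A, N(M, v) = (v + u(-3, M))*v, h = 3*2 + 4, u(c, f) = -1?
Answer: -30192921/16 ≈ -1.8871e+6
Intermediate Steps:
l = 4
r(P, g) = ¼ (r(P, g) = 1/4 = ¼)
h = 10 (h = 6 + 4 = 10)
N(M, v) = v*(-1 + v) (N(M, v) = (v - 1)*v = (-1 + v)*v = v*(-1 + v))
E(n, A) = -2 + A*n (E(n, A) = -2 + n*A = -2 + A*n)
E(N(h, r(-2, 4)), 1651) - 1886746 = (-2 + 1651*((-1 + ¼)/4)) - 1886746 = (-2 + 1651*((¼)*(-¾))) - 1886746 = (-2 + 1651*(-3/16)) - 1886746 = (-2 - 4953/16) - 1886746 = -4985/16 - 1886746 = -30192921/16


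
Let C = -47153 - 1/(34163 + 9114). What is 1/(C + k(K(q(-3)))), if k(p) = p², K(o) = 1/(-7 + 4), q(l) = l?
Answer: -389493/18365720161 ≈ -2.1208e-5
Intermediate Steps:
K(o) = -⅓ (K(o) = 1/(-3) = -⅓)
C = -2040640382/43277 (C = -47153 - 1/43277 = -2040640382/43277 ≈ -47153.)
1/(C + k(K(q(-3)))) = 1/(-2040640382/43277 + (-⅓)²) = 1/(-2040640382/43277 + ⅑) = 1/(-18365720161/389493) = -389493/18365720161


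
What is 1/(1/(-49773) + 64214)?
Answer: 49773/3196123421 ≈ 1.5573e-5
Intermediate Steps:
1/(1/(-49773) + 64214) = 1/(-1/49773 + 64214) = 1/(3196123421/49773) = 49773/3196123421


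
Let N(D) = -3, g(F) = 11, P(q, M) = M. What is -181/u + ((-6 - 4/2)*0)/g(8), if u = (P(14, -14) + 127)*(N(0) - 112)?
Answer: 181/12995 ≈ 0.013928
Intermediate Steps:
u = -12995 (u = (-14 + 127)*(-3 - 112) = 113*(-115) = -12995)
-181/u + ((-6 - 4/2)*0)/g(8) = -181/(-12995) + ((-6 - 4/2)*0)/11 = -181*(-1/12995) + ((-6 - 4/2)*0)*(1/11) = 181/12995 + ((-6 - 1*2)*0)*(1/11) = 181/12995 + ((-6 - 2)*0)*(1/11) = 181/12995 - 8*0*(1/11) = 181/12995 + 0*(1/11) = 181/12995 + 0 = 181/12995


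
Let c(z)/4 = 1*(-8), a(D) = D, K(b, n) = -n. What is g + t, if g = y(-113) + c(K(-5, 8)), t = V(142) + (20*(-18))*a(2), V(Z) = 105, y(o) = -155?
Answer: -802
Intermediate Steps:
c(z) = -32 (c(z) = 4*(1*(-8)) = 4*(-8) = -32)
t = -615 (t = 105 + (20*(-18))*2 = 105 - 360*2 = 105 - 720 = -615)
g = -187 (g = -155 - 32 = -187)
g + t = -187 - 615 = -802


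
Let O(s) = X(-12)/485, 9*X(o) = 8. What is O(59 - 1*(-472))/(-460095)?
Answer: -8/2008314675 ≈ -3.9834e-9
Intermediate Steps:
X(o) = 8/9 (X(o) = (⅑)*8 = 8/9)
O(s) = 8/4365 (O(s) = (8/9)/485 = (8/9)*(1/485) = 8/4365)
O(59 - 1*(-472))/(-460095) = (8/4365)/(-460095) = (8/4365)*(-1/460095) = -8/2008314675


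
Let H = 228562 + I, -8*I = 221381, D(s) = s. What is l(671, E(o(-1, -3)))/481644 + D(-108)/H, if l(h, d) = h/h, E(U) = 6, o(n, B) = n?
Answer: -138177767/258019099020 ≈ -0.00053553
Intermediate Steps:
l(h, d) = 1
I = -221381/8 (I = -⅛*221381 = -221381/8 ≈ -27673.)
H = 1607115/8 (H = 228562 - 221381/8 = 1607115/8 ≈ 2.0089e+5)
l(671, E(o(-1, -3)))/481644 + D(-108)/H = 1/481644 - 108/1607115/8 = 1*(1/481644) - 108*8/1607115 = 1/481644 - 288/535705 = -138177767/258019099020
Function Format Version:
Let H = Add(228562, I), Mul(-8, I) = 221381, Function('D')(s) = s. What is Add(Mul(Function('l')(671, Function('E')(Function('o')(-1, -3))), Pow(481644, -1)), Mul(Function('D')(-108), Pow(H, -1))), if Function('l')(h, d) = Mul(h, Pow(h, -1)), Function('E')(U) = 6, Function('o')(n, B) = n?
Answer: Rational(-138177767, 258019099020) ≈ -0.00053553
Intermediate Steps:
Function('l')(h, d) = 1
I = Rational(-221381, 8) (I = Mul(Rational(-1, 8), 221381) = Rational(-221381, 8) ≈ -27673.)
H = Rational(1607115, 8) (H = Add(228562, Rational(-221381, 8)) = Rational(1607115, 8) ≈ 2.0089e+5)
Add(Mul(Function('l')(671, Function('E')(Function('o')(-1, -3))), Pow(481644, -1)), Mul(Function('D')(-108), Pow(H, -1))) = Add(Mul(1, Pow(481644, -1)), Mul(-108, Pow(Rational(1607115, 8), -1))) = Add(Mul(1, Rational(1, 481644)), Mul(-108, Rational(8, 1607115))) = Add(Rational(1, 481644), Rational(-288, 535705)) = Rational(-138177767, 258019099020)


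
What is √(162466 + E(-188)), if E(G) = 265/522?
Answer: √4918835986/174 ≈ 403.07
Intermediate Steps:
E(G) = 265/522 (E(G) = 265*(1/522) = 265/522)
√(162466 + E(-188)) = √(162466 + 265/522) = √(84807517/522) = √4918835986/174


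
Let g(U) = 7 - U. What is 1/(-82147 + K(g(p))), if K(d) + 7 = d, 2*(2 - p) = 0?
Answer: -1/82149 ≈ -1.2173e-5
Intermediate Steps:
p = 2 (p = 2 - ½*0 = 2 + 0 = 2)
K(d) = -7 + d
1/(-82147 + K(g(p))) = 1/(-82147 + (-7 + (7 - 1*2))) = 1/(-82147 + (-7 + (7 - 2))) = 1/(-82147 + (-7 + 5)) = 1/(-82147 - 2) = 1/(-82149) = -1/82149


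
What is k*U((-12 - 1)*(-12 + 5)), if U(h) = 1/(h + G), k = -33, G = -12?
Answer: -33/79 ≈ -0.41772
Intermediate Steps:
U(h) = 1/(-12 + h) (U(h) = 1/(h - 12) = 1/(-12 + h))
k*U((-12 - 1)*(-12 + 5)) = -33/(-12 + (-12 - 1)*(-12 + 5)) = -33/(-12 - 13*(-7)) = -33/(-12 + 91) = -33/79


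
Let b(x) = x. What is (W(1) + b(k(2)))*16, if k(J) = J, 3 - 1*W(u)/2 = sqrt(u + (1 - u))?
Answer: 96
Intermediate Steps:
W(u) = 4 (W(u) = 6 - 2*sqrt(u + (1 - u)) = 6 - 2*sqrt(1) = 6 - 2*1 = 6 - 2 = 4)
(W(1) + b(k(2)))*16 = (4 + 2)*16 = 6*16 = 96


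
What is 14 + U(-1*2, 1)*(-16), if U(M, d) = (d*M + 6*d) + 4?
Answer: -114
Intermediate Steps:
U(M, d) = 4 + 6*d + M*d (U(M, d) = (M*d + 6*d) + 4 = (6*d + M*d) + 4 = 4 + 6*d + M*d)
14 + U(-1*2, 1)*(-16) = 14 + (4 + 6*1 - 1*2*1)*(-16) = 14 + (4 + 6 - 2*1)*(-16) = 14 + (4 + 6 - 2)*(-16) = 14 + 8*(-16) = 14 - 128 = -114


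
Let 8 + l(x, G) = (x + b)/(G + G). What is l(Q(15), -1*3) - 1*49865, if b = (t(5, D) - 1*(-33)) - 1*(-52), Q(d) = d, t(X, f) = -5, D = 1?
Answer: -299333/6 ≈ -49889.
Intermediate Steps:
b = 80 (b = (-5 - 1*(-33)) - 1*(-52) = (-5 + 33) + 52 = 28 + 52 = 80)
l(x, G) = -8 + (80 + x)/(2*G) (l(x, G) = -8 + (x + 80)/(G + G) = -8 + (80 + x)/((2*G)) = -8 + (80 + x)*(1/(2*G)) = -8 + (80 + x)/(2*G))
l(Q(15), -1*3) - 1*49865 = (80 + 15 - (-16)*3)/(2*((-1*3))) - 1*49865 = (½)*(80 + 15 - 16*(-3))/(-3) - 49865 = (½)*(-⅓)*(80 + 15 + 48) - 49865 = (½)*(-⅓)*143 - 49865 = -143/6 - 49865 = -299333/6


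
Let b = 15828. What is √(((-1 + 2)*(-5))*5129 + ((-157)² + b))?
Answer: 12*√103 ≈ 121.79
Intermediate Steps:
√(((-1 + 2)*(-5))*5129 + ((-157)² + b)) = √(((-1 + 2)*(-5))*5129 + ((-157)² + 15828)) = √((1*(-5))*5129 + (24649 + 15828)) = √(-5*5129 + 40477) = √(-25645 + 40477) = √14832 = 12*√103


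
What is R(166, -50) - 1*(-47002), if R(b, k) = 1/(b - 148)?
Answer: 846037/18 ≈ 47002.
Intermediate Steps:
R(b, k) = 1/(-148 + b)
R(166, -50) - 1*(-47002) = 1/(-148 + 166) - 1*(-47002) = 1/18 + 47002 = 846037/18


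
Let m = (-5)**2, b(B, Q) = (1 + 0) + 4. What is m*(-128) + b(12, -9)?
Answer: -3195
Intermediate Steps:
b(B, Q) = 5 (b(B, Q) = 1 + 4 = 5)
m = 25
m*(-128) + b(12, -9) = 25*(-128) + 5 = -3200 + 5 = -3195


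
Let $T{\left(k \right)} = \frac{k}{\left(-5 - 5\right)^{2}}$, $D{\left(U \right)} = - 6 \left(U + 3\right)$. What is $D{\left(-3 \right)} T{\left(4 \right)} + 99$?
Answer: $99$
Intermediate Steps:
$D{\left(U \right)} = -18 - 6 U$ ($D{\left(U \right)} = - 6 \left(3 + U\right) = -18 - 6 U$)
$T{\left(k \right)} = \frac{k}{100}$ ($T{\left(k \right)} = \frac{k}{\left(-10\right)^{2}} = \frac{k}{100}$)
$D{\left(-3 \right)} T{\left(4 \right)} + 99 = \left(-18 - -18\right) \frac{1}{100} \cdot 4 + 99 = \left(-18 + 18\right) \frac{1}{25} + 99 = 0 \cdot \frac{1}{25} + 99 = 0 + 99 = 99$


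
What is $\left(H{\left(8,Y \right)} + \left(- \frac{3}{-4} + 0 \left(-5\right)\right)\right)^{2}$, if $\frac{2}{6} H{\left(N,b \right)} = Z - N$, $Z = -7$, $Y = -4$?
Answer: $\frac{31329}{16} \approx 1958.1$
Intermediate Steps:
$H{\left(N,b \right)} = -21 - 3 N$ ($H{\left(N,b \right)} = 3 \left(-7 - N\right) = -21 - 3 N$)
$\left(H{\left(8,Y \right)} + \left(- \frac{3}{-4} + 0 \left(-5\right)\right)\right)^{2} = \left(\left(-21 - 24\right) + \left(- \frac{3}{-4} + 0 \left(-5\right)\right)\right)^{2} = \left(\left(-21 - 24\right) + \left(\left(-3\right) \left(- \frac{1}{4}\right) + 0\right)\right)^{2} = \left(-45 + \left(\frac{3}{4} + 0\right)\right)^{2} = \left(-45 + \frac{3}{4}\right)^{2} = \left(- \frac{177}{4}\right)^{2} = \frac{31329}{16}$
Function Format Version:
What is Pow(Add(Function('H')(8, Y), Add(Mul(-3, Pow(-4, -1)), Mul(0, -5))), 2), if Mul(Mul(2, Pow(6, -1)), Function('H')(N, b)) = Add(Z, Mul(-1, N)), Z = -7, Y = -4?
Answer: Rational(31329, 16) ≈ 1958.1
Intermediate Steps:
Function('H')(N, b) = Add(-21, Mul(-3, N)) (Function('H')(N, b) = Mul(3, Add(-7, Mul(-1, N))) = Add(-21, Mul(-3, N)))
Pow(Add(Function('H')(8, Y), Add(Mul(-3, Pow(-4, -1)), Mul(0, -5))), 2) = Pow(Add(Add(-21, Mul(-3, 8)), Add(Mul(-3, Pow(-4, -1)), Mul(0, -5))), 2) = Pow(Add(Add(-21, -24), Add(Mul(-3, Rational(-1, 4)), 0)), 2) = Pow(Add(-45, Add(Rational(3, 4), 0)), 2) = Pow(Add(-45, Rational(3, 4)), 2) = Pow(Rational(-177, 4), 2) = Rational(31329, 16)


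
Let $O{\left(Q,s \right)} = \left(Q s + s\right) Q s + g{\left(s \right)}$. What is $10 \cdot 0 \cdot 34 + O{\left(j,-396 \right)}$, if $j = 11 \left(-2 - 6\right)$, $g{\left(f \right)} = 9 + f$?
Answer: $1200582909$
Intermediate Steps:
$j = -88$ ($j = 11 \left(-8\right) = -88$)
$O{\left(Q,s \right)} = 9 + s + Q s \left(s + Q s\right)$ ($O{\left(Q,s \right)} = \left(Q s + s\right) Q s + \left(9 + s\right) = \left(s + Q s\right) Q s + \left(9 + s\right) = Q \left(s + Q s\right) s + \left(9 + s\right) = Q s \left(s + Q s\right) + \left(9 + s\right) = 9 + s + Q s \left(s + Q s\right)$)
$10 \cdot 0 \cdot 34 + O{\left(j,-396 \right)} = 10 \cdot 0 \cdot 34 + \left(9 - 396 - 88 \left(-396\right)^{2} + \left(-88\right)^{2} \left(-396\right)^{2}\right) = 0 \cdot 34 + \left(9 - 396 - 13799808 + 7744 \cdot 156816\right) = 0 + \left(9 - 396 - 13799808 + 1214383104\right) = 0 + 1200582909 = 1200582909$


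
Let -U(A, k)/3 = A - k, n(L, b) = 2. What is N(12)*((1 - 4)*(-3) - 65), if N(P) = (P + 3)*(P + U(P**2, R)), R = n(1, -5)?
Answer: 347760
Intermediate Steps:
R = 2
U(A, k) = -3*A + 3*k (U(A, k) = -3*(A - k) = -3*A + 3*k)
N(P) = (3 + P)*(6 + P - 3*P**2) (N(P) = (P + 3)*(P + (-3*P**2 + 3*2)) = (3 + P)*(P + (-3*P**2 + 6)) = (3 + P)*(P + (6 - 3*P**2)) = (3 + P)*(6 + P - 3*P**2))
N(12)*((1 - 4)*(-3) - 65) = (18 - 8*12**2 - 3*12**3 + 9*12)*((1 - 4)*(-3) - 65) = (18 - 8*144 - 3*1728 + 108)*(-3*(-3) - 65) = (18 - 1152 - 5184 + 108)*(9 - 65) = -6210*(-56) = 347760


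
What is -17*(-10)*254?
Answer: 43180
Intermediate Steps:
-17*(-10)*254 = 170*254 = 43180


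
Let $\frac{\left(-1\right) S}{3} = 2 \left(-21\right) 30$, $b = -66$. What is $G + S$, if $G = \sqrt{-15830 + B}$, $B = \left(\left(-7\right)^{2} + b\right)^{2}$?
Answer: $3780 + i \sqrt{15541} \approx 3780.0 + 124.66 i$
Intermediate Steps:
$B = 289$ ($B = \left(\left(-7\right)^{2} - 66\right)^{2} = \left(49 - 66\right)^{2} = \left(-17\right)^{2} = 289$)
$S = 3780$ ($S = - 3 \cdot 2 \left(-21\right) 30 = - 3 \left(\left(-42\right) 30\right) = \left(-3\right) \left(-1260\right) = 3780$)
$G = i \sqrt{15541}$ ($G = \sqrt{-15830 + 289} = \sqrt{-15541} = i \sqrt{15541} \approx 124.66 i$)
$G + S = i \sqrt{15541} + 3780 = 3780 + i \sqrt{15541}$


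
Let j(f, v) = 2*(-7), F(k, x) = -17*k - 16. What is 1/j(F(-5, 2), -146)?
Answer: -1/14 ≈ -0.071429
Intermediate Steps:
F(k, x) = -16 - 17*k
j(f, v) = -14
1/j(F(-5, 2), -146) = 1/(-14) = -1/14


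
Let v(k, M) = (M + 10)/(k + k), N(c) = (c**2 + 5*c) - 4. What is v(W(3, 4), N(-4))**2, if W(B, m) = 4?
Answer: 1/16 ≈ 0.062500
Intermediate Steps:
N(c) = -4 + c**2 + 5*c
v(k, M) = (10 + M)/(2*k) (v(k, M) = (10 + M)/((2*k)) = (10 + M)*(1/(2*k)) = (10 + M)/(2*k))
v(W(3, 4), N(-4))**2 = ((1/2)*(10 + (-4 + (-4)**2 + 5*(-4)))/4)**2 = ((1/2)*(1/4)*(10 + (-4 + 16 - 20)))**2 = ((1/2)*(1/4)*(10 - 8))**2 = ((1/2)*(1/4)*2)**2 = (1/4)**2 = 1/16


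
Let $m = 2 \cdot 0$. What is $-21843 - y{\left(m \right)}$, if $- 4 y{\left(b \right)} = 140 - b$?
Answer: $-21808$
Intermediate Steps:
$m = 0$
$y{\left(b \right)} = -35 + \frac{b}{4}$ ($y{\left(b \right)} = - \frac{140 - b}{4} = -35 + \frac{b}{4}$)
$-21843 - y{\left(m \right)} = -21843 - \left(-35 + \frac{1}{4} \cdot 0\right) = -21843 - \left(-35 + 0\right) = -21843 - -35 = -21843 + 35 = -21808$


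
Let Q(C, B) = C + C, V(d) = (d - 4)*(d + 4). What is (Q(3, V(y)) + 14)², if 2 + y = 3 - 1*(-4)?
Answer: 400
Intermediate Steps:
y = 5 (y = -2 + (3 - 1*(-4)) = -2 + (3 + 4) = -2 + 7 = 5)
V(d) = (-4 + d)*(4 + d)
Q(C, B) = 2*C
(Q(3, V(y)) + 14)² = (2*3 + 14)² = (6 + 14)² = 20² = 400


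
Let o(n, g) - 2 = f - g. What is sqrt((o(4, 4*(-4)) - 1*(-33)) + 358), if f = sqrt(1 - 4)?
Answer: sqrt(409 + I*sqrt(3)) ≈ 20.224 + 0.04282*I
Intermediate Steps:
f = I*sqrt(3) (f = sqrt(-3) = I*sqrt(3) ≈ 1.732*I)
o(n, g) = 2 - g + I*sqrt(3) (o(n, g) = 2 + (I*sqrt(3) - g) = 2 + (-g + I*sqrt(3)) = 2 - g + I*sqrt(3))
sqrt((o(4, 4*(-4)) - 1*(-33)) + 358) = sqrt(((2 - 4*(-4) + I*sqrt(3)) - 1*(-33)) + 358) = sqrt(((2 - 1*(-16) + I*sqrt(3)) + 33) + 358) = sqrt(((2 + 16 + I*sqrt(3)) + 33) + 358) = sqrt(((18 + I*sqrt(3)) + 33) + 358) = sqrt((51 + I*sqrt(3)) + 358) = sqrt(409 + I*sqrt(3))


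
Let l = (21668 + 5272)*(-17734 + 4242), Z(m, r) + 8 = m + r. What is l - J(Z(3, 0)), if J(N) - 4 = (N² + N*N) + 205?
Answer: -363474739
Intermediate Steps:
Z(m, r) = -8 + m + r (Z(m, r) = -8 + (m + r) = -8 + m + r)
l = -363474480 (l = 26940*(-13492) = -363474480)
J(N) = 209 + 2*N² (J(N) = 4 + ((N² + N*N) + 205) = 4 + ((N² + N²) + 205) = 4 + (2*N² + 205) = 4 + (205 + 2*N²) = 209 + 2*N²)
l - J(Z(3, 0)) = -363474480 - (209 + 2*(-8 + 3 + 0)²) = -363474480 - (209 + 2*(-5)²) = -363474480 - (209 + 2*25) = -363474480 - (209 + 50) = -363474480 - 1*259 = -363474480 - 259 = -363474739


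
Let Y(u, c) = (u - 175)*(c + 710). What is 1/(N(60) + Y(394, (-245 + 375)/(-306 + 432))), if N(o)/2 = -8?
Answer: 21/3269699 ≈ 6.4226e-6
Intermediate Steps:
N(o) = -16 (N(o) = 2*(-8) = -16)
Y(u, c) = (-175 + u)*(710 + c)
1/(N(60) + Y(394, (-245 + 375)/(-306 + 432))) = 1/(-16 + (-124250 - 175*(-245 + 375)/(-306 + 432) + 710*394 + ((-245 + 375)/(-306 + 432))*394)) = 1/(-16 + (-124250 - 22750/126 + 279740 + (130/126)*394)) = 1/(-16 + (-124250 - 22750/126 + 279740 + (130*(1/126))*394)) = 1/(-16 + (-124250 - 175*65/63 + 279740 + (65/63)*394)) = 1/(-16 + (-124250 - 1625/9 + 279740 + 25610/63)) = 1/(-16 + 3270035/21) = 1/(3269699/21) = 21/3269699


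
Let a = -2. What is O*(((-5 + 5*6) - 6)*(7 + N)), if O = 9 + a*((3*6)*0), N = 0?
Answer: 1197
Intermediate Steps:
O = 9 (O = 9 - 2*3*6*0 = 9 - 36*0 = 9 - 2*0 = 9 + 0 = 9)
O*(((-5 + 5*6) - 6)*(7 + N)) = 9*(((-5 + 5*6) - 6)*(7 + 0)) = 9*(((-5 + 30) - 6)*7) = 9*((25 - 6)*7) = 9*(19*7) = 9*133 = 1197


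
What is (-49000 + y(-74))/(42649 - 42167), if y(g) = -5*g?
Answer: -24315/241 ≈ -100.89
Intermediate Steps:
(-49000 + y(-74))/(42649 - 42167) = (-49000 - 5*(-74))/(42649 - 42167) = (-49000 + 370)/482 = -48630*1/482 = -24315/241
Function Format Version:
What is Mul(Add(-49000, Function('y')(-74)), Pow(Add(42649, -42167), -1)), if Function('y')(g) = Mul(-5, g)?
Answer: Rational(-24315, 241) ≈ -100.89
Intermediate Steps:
Mul(Add(-49000, Function('y')(-74)), Pow(Add(42649, -42167), -1)) = Mul(Add(-49000, Mul(-5, -74)), Pow(Add(42649, -42167), -1)) = Mul(Add(-49000, 370), Pow(482, -1)) = Mul(-48630, Rational(1, 482)) = Rational(-24315, 241)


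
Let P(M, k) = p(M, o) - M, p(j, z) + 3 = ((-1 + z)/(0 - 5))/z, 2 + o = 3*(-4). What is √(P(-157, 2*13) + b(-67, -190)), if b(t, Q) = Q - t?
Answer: √6034/14 ≈ 5.5485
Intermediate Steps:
o = -14 (o = -2 + 3*(-4) = -2 - 12 = -14)
p(j, z) = -3 + (⅕ - z/5)/z (p(j, z) = -3 + ((-1 + z)/(0 - 5))/z = -3 + ((-1 + z)/(-5))/z = -3 + ((-1 + z)*(-⅕))/z = -3 + (⅕ - z/5)/z)
P(M, k) = -45/14 - M (P(M, k) = (⅕)*(1 - 16*(-14))/(-14) - M = (⅕)*(-1/14)*(1 + 224) - M = (⅕)*(-1/14)*225 - M = -45/14 - M)
√(P(-157, 2*13) + b(-67, -190)) = √((-45/14 - 1*(-157)) + (-190 - 1*(-67))) = √((-45/14 + 157) + (-190 + 67)) = √(2153/14 - 123) = √(431/14) = √6034/14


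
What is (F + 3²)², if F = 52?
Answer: 3721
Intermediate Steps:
(F + 3²)² = (52 + 3²)² = (52 + 9)² = 61² = 3721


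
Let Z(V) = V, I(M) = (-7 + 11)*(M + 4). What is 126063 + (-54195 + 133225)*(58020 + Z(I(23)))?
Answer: 4593981903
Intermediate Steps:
I(M) = 16 + 4*M (I(M) = 4*(4 + M) = 16 + 4*M)
126063 + (-54195 + 133225)*(58020 + Z(I(23))) = 126063 + (-54195 + 133225)*(58020 + (16 + 4*23)) = 126063 + 79030*(58020 + (16 + 92)) = 126063 + 79030*(58020 + 108) = 126063 + 79030*58128 = 126063 + 4593855840 = 4593981903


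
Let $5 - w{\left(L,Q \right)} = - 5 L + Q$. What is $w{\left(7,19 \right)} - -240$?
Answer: $261$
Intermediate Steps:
$w{\left(L,Q \right)} = 5 - Q + 5 L$ ($w{\left(L,Q \right)} = 5 - \left(- 5 L + Q\right) = 5 - \left(Q - 5 L\right) = 5 + \left(- Q + 5 L\right) = 5 - Q + 5 L$)
$w{\left(7,19 \right)} - -240 = \left(5 - 19 + 5 \cdot 7\right) - -240 = \left(5 - 19 + 35\right) + 240 = 21 + 240 = 261$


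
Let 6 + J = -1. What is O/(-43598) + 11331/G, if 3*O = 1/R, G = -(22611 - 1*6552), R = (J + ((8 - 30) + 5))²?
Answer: -284549153641/403280802432 ≈ -0.70559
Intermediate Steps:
J = -7 (J = -6 - 1 = -7)
R = 576 (R = (-7 + ((8 - 30) + 5))² = (-7 + (-22 + 5))² = (-7 - 17)² = (-24)² = 576)
G = -16059 (G = -(22611 - 6552) = -1*16059 = -16059)
O = 1/1728 (O = (⅓)/576 = (⅓)*(1/576) = 1/1728 ≈ 0.00057870)
O/(-43598) + 11331/G = (1/1728)/(-43598) + 11331/(-16059) = (1/1728)*(-1/43598) + 11331*(-1/16059) = -1/75337344 - 3777/5353 = -284549153641/403280802432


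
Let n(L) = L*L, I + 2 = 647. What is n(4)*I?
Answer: 10320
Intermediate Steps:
I = 645 (I = -2 + 647 = 645)
n(L) = L²
n(4)*I = 4²*645 = 16*645 = 10320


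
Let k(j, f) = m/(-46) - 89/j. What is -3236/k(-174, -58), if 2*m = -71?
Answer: -25900944/10271 ≈ -2521.8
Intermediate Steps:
m = -71/2 (m = (1/2)*(-71) = -71/2 ≈ -35.500)
k(j, f) = 71/92 - 89/j (k(j, f) = -71/2/(-46) - 89/j = -71/2*(-1/46) - 89/j = 71/92 - 89/j)
-3236/k(-174, -58) = -3236/(71/92 - 89/(-174)) = -3236/(71/92 - 89*(-1/174)) = -3236/(71/92 + 89/174) = -3236/10271/8004 = -3236*8004/10271 = -25900944/10271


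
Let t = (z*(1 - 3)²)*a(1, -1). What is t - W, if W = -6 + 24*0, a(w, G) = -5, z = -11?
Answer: 226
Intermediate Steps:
t = 220 (t = -11*(1 - 3)²*(-5) = -11*(-2)²*(-5) = -11*4*(-5) = -44*(-5) = 220)
W = -6 (W = -6 + 0 = -6)
t - W = 220 - 1*(-6) = 220 + 6 = 226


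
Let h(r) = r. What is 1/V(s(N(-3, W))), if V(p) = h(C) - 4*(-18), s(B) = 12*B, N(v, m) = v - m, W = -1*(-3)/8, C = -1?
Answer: 1/71 ≈ 0.014085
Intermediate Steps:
W = 3/8 (W = 3*(1/8) = 3/8 ≈ 0.37500)
V(p) = 71 (V(p) = -1 - 4*(-18) = -1 + 72 = 71)
1/V(s(N(-3, W))) = 1/71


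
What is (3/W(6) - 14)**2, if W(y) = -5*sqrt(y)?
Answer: (140 + sqrt(6))**2/100 ≈ 202.92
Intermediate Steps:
(3/W(6) - 14)**2 = (3/((-5*sqrt(6))) - 14)**2 = (3*(-sqrt(6)/30) - 14)**2 = (-sqrt(6)/10 - 14)**2 = (-14 - sqrt(6)/10)**2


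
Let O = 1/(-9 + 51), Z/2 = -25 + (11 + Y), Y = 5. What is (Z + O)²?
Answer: 570025/1764 ≈ 323.14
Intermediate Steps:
Z = -18 (Z = 2*(-25 + (11 + 5)) = 2*(-25 + 16) = 2*(-9) = -18)
O = 1/42 ≈ 0.023810
(Z + O)² = (-18 + 1/42)² = (-755/42)² = 570025/1764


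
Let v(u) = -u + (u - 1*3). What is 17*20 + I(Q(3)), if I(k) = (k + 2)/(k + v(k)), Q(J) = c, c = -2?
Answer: 340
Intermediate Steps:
v(u) = -3 (v(u) = -u + (u - 3) = -u + (-3 + u) = -3)
Q(J) = -2
I(k) = (2 + k)/(-3 + k) (I(k) = (k + 2)/(k - 3) = (2 + k)/(-3 + k))
17*20 + I(Q(3)) = 17*20 + (2 - 2)/(-3 - 2) = 340 + 0/(-5) = 340 - ⅕*0 = 340 + 0 = 340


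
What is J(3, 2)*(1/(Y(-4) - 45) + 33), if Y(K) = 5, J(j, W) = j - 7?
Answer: -1319/10 ≈ -131.90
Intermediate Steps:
J(j, W) = -7 + j
J(3, 2)*(1/(Y(-4) - 45) + 33) = (-7 + 3)*(1/(5 - 45) + 33) = -4*(1/(-40) + 33) = -4*(-1/40 + 33) = -4*1319/40 = -1319/10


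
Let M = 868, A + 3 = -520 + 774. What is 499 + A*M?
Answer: 218367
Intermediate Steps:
A = 251 (A = -3 + (-520 + 774) = -3 + 254 = 251)
499 + A*M = 499 + 251*868 = 499 + 217868 = 218367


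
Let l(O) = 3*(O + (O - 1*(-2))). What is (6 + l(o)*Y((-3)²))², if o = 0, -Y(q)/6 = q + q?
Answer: 412164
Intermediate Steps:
Y(q) = -12*q (Y(q) = -6*(q + q) = -12*q)
l(O) = 6 + 6*O (l(O) = 3*(O + (O + 2)) = 3*(O + (2 + O)) = 3*(2 + 2*O) = 6 + 6*O)
(6 + l(o)*Y((-3)²))² = (6 + (6 + 6*0)*(-12*(-3)²))² = (6 + (6 + 0)*(-12*9))² = (6 + 6*(-108))² = (6 - 648)² = (-642)² = 412164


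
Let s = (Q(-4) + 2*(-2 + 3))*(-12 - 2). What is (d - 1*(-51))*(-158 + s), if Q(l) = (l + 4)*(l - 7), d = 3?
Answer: -10044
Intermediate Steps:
Q(l) = (-7 + l)*(4 + l) (Q(l) = (4 + l)*(-7 + l) = (-7 + l)*(4 + l))
s = -28 (s = ((-28 + (-4)**2 - 3*(-4)) + 2*(-2 + 3))*(-12 - 2) = ((-28 + 16 + 12) + 2*1)*(-14) = (0 + 2)*(-14) = 2*(-14) = -28)
(d - 1*(-51))*(-158 + s) = (3 - 1*(-51))*(-158 - 28) = (3 + 51)*(-186) = 54*(-186) = -10044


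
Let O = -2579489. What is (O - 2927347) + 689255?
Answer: -4817581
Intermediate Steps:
(O - 2927347) + 689255 = (-2579489 - 2927347) + 689255 = -5506836 + 689255 = -4817581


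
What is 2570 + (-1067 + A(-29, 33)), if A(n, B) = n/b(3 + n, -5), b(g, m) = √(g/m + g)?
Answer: 1503 + 29*I*√130/52 ≈ 1503.0 + 6.3587*I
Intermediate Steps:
b(g, m) = √(g + g/m)
A(n, B) = n/√(12/5 + 4*n/5) (A(n, B) = n/(√((3 + n) + (3 + n)/(-5))) = n/(√((3 + n) + (3 + n)*(-⅕))) = n/(√((3 + n) + (-⅗ - n/5))) = n/(√(12/5 + 4*n/5)) = n/√(12/5 + 4*n/5))
2570 + (-1067 + A(-29, 33)) = 2570 + (-1067 + (½)*(-29)*√5/√(3 - 29)) = 2570 + (-1067 + (½)*(-29)*√5/√(-26)) = 2570 + (-1067 + (½)*(-29)*√5*(-I*√26/26)) = 2570 + (-1067 + 29*I*√130/52) = 1503 + 29*I*√130/52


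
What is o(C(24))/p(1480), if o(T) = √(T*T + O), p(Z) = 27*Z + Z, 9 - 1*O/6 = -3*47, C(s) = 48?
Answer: 3*√89/20720 ≈ 0.0013659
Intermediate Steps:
O = 900 (O = 54 - (-18)*47 = 54 - 6*(-141) = 54 + 846 = 900)
p(Z) = 28*Z
o(T) = √(900 + T²) (o(T) = √(T*T + 900) = √(T² + 900) = √(900 + T²))
o(C(24))/p(1480) = √(900 + 48²)/((28*1480)) = √(900 + 2304)/41440 = √3204*(1/41440) = (6*√89)*(1/41440) = 3*√89/20720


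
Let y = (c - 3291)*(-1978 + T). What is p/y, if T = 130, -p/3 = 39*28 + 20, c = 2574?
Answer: -139/55209 ≈ -0.0025177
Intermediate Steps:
p = -3336 (p = -3*(39*28 + 20) = -3*(1092 + 20) = -3*1112 = -3336)
y = 1325016 (y = (2574 - 3291)*(-1978 + 130) = -717*(-1848) = 1325016)
p/y = -3336/1325016 = -3336*1/1325016 = -139/55209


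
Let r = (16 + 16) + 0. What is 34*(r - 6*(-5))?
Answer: 2108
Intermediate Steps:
r = 32 (r = 32 + 0 = 32)
34*(r - 6*(-5)) = 34*(32 - 6*(-5)) = 34*(32 + 30) = 34*62 = 2108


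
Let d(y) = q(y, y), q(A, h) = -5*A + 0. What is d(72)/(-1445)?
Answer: 72/289 ≈ 0.24914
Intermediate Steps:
q(A, h) = -5*A
d(y) = -5*y
d(72)/(-1445) = -5*72/(-1445) = -360*(-1/1445) = 72/289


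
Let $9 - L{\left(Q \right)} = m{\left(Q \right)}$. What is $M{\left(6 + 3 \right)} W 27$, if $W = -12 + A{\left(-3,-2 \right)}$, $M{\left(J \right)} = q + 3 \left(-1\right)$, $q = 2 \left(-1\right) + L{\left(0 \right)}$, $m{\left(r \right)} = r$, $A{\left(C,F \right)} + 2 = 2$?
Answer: $-1296$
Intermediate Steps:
$A{\left(C,F \right)} = 0$ ($A{\left(C,F \right)} = -2 + 2 = 0$)
$L{\left(Q \right)} = 9 - Q$
$q = 7$ ($q = 2 \left(-1\right) + \left(9 - 0\right) = -2 + \left(9 + 0\right) = -2 + 9 = 7$)
$M{\left(J \right)} = 4$ ($M{\left(J \right)} = 7 + 3 \left(-1\right) = 7 - 3 = 4$)
$W = -12$ ($W = -12 + 0 = -12$)
$M{\left(6 + 3 \right)} W 27 = 4 \left(-12\right) 27 = \left(-48\right) 27 = -1296$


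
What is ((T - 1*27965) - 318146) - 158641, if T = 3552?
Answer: -501200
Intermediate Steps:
((T - 1*27965) - 318146) - 158641 = ((3552 - 1*27965) - 318146) - 158641 = ((3552 - 27965) - 318146) - 158641 = (-24413 - 318146) - 158641 = -342559 - 158641 = -501200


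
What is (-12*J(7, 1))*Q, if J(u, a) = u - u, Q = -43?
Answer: 0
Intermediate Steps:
J(u, a) = 0
(-12*J(7, 1))*Q = -12*0*(-43) = 0*(-43) = 0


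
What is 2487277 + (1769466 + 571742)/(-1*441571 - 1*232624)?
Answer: 1676907375807/674195 ≈ 2.4873e+6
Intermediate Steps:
2487277 + (1769466 + 571742)/(-1*441571 - 1*232624) = 2487277 + 2341208/(-441571 - 232624) = 2487277 + 2341208/(-674195) = 2487277 + 2341208*(-1/674195) = 2487277 - 2341208/674195 = 1676907375807/674195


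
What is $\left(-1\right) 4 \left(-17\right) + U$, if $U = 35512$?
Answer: $35580$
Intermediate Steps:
$\left(-1\right) 4 \left(-17\right) + U = \left(-1\right) 4 \left(-17\right) + 35512 = \left(-4\right) \left(-17\right) + 35512 = 68 + 35512 = 35580$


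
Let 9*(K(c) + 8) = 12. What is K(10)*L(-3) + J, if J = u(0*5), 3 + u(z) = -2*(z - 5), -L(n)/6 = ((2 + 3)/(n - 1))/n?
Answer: 71/3 ≈ 23.667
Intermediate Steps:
K(c) = -20/3 (K(c) = -8 + (1/9)*12 = -8 + 4/3 = -20/3)
L(n) = -30/(n*(-1 + n)) (L(n) = -6*(2 + 3)/(n - 1)/n = -6*5/(-1 + n)/n = -30/(n*(-1 + n)))
u(z) = 7 - 2*z (u(z) = -3 - 2*(z - 5) = -3 - 2*(-5 + z) = -3 + (10 - 2*z) = 7 - 2*z)
J = 7 (J = 7 - 0*5 = 7 - 2*0 = 7 + 0 = 7)
K(10)*L(-3) + J = -(-200)/((-3)*(-1 - 3)) + 7 = -(-200)*(-1)/(3*(-4)) + 7 = -(-200)*(-1)*(-1)/(3*4) + 7 = -20/3*(-5/2) + 7 = 50/3 + 7 = 71/3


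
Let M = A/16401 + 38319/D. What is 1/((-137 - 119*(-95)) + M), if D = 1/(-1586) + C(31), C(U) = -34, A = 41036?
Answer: 294807975/2960901989722 ≈ 9.9567e-5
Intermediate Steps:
D = -53925/1586 (D = 1/(-1586) - 34 = -1/1586 - 34 = -53925/1586 ≈ -34.001)
M = -331513475078/294807975 (M = 41036/16401 + 38319/(-53925/1586) = 41036*(1/16401) + 38319*(-1586/53925) = 41036/16401 - 20257978/17975 = -331513475078/294807975 ≈ -1124.5)
1/((-137 - 119*(-95)) + M) = 1/((-137 - 119*(-95)) - 331513475078/294807975) = 1/((-137 + 11305) - 331513475078/294807975) = 1/(11168 - 331513475078/294807975) = 1/(2960901989722/294807975) = 294807975/2960901989722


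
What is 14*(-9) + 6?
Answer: -120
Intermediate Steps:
14*(-9) + 6 = -126 + 6 = -120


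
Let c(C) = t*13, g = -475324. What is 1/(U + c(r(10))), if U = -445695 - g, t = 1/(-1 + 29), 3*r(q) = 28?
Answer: 28/829625 ≈ 3.3750e-5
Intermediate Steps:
r(q) = 28/3 (r(q) = (⅓)*28 = 28/3)
t = 1/28 ≈ 0.035714
c(C) = 13/28 (c(C) = (1/28)*13 = 13/28)
U = 29629 (U = -445695 - 1*(-475324) = -445695 + 475324 = 29629)
1/(U + c(r(10))) = 1/(29629 + 13/28) = 1/(829625/28) = 28/829625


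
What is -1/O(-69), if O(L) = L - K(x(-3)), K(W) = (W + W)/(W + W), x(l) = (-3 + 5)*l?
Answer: 1/70 ≈ 0.014286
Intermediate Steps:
x(l) = 2*l
K(W) = 1 (K(W) = (2*W)/((2*W)) = (2*W)*(1/(2*W)) = 1)
O(L) = -1 + L (O(L) = L - 1*1 = L - 1 = -1 + L)
-1/O(-69) = -1/(-1 - 69) = -1/(-70) = -1*(-1/70) = 1/70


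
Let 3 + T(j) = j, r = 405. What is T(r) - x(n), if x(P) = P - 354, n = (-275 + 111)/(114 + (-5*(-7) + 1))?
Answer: 56782/75 ≈ 757.09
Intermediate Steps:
n = -82/75 (n = -164/(114 + (35 + 1)) = -164/(114 + 36) = -164/150 = -164*1/150 = -82/75 ≈ -1.0933)
T(j) = -3 + j
x(P) = -354 + P
T(r) - x(n) = (-3 + 405) - (-354 - 82/75) = 402 - 1*(-26632/75) = 402 + 26632/75 = 56782/75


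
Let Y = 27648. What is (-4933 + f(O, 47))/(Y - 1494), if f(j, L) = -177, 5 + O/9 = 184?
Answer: -2555/13077 ≈ -0.19538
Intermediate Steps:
O = 1611 (O = -45 + 9*184 = -45 + 1656 = 1611)
(-4933 + f(O, 47))/(Y - 1494) = (-4933 - 177)/(27648 - 1494) = -5110/26154 = -5110*1/26154 = -2555/13077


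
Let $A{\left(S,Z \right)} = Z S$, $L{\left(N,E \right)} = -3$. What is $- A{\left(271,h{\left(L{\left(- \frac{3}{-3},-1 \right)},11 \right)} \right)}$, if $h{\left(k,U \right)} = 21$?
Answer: $-5691$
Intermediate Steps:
$A{\left(S,Z \right)} = S Z$
$- A{\left(271,h{\left(L{\left(- \frac{3}{-3},-1 \right)},11 \right)} \right)} = - 271 \cdot 21 = \left(-1\right) 5691 = -5691$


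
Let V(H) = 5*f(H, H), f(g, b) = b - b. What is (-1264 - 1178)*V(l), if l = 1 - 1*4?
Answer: 0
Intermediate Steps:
f(g, b) = 0
l = -3 (l = 1 - 4 = -3)
V(H) = 0 (V(H) = 5*0 = 0)
(-1264 - 1178)*V(l) = (-1264 - 1178)*0 = -2442*0 = 0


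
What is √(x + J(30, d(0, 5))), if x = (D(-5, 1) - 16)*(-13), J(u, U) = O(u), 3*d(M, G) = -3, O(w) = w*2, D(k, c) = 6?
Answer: √190 ≈ 13.784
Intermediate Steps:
O(w) = 2*w
d(M, G) = -1 (d(M, G) = (⅓)*(-3) = -1)
J(u, U) = 2*u
x = 130 (x = (6 - 16)*(-13) = -10*(-13) = 130)
√(x + J(30, d(0, 5))) = √(130 + 2*30) = √(130 + 60) = √190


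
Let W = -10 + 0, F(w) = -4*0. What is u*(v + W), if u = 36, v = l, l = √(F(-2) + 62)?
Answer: -360 + 36*√62 ≈ -76.536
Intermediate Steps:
F(w) = 0
l = √62 (l = √(0 + 62) = √62 ≈ 7.8740)
v = √62 ≈ 7.8740
W = -10
u*(v + W) = 36*(√62 - 10) = 36*(-10 + √62) = -360 + 36*√62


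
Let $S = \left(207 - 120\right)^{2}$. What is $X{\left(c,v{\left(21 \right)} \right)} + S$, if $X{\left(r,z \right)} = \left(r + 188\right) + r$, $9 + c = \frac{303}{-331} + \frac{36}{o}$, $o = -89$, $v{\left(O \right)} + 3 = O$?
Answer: $\frac{227905435}{29459} \approx 7736.4$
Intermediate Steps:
$v{\left(O \right)} = -3 + O$
$c = - \frac{304014}{29459}$ ($c = -9 + \left(\frac{303}{-331} + \frac{36}{-89}\right) = -9 + \left(303 \left(- \frac{1}{331}\right) + 36 \left(- \frac{1}{89}\right)\right) = -9 - \frac{38883}{29459} = - \frac{304014}{29459} \approx -10.32$)
$S = 7569$ ($S = 87^{2} = 7569$)
$X{\left(r,z \right)} = 188 + 2 r$ ($X{\left(r,z \right)} = \left(188 + r\right) + r = 188 + 2 r$)
$X{\left(c,v{\left(21 \right)} \right)} + S = \left(188 + 2 \left(- \frac{304014}{29459}\right)\right) + 7569 = \left(188 - \frac{608028}{29459}\right) + 7569 = \frac{4930264}{29459} + 7569 = \frac{227905435}{29459}$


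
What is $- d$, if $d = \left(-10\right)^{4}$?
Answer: $-10000$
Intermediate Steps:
$d = 10000$
$- d = \left(-1\right) 10000 = -10000$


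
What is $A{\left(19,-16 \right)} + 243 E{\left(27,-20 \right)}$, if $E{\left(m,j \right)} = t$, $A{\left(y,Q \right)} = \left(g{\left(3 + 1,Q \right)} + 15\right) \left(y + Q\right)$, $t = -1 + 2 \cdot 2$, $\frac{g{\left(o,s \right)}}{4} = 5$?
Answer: $834$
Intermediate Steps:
$g{\left(o,s \right)} = 20$ ($g{\left(o,s \right)} = 4 \cdot 5 = 20$)
$t = 3$ ($t = -1 + 4 = 3$)
$A{\left(y,Q \right)} = 35 Q + 35 y$ ($A{\left(y,Q \right)} = \left(20 + 15\right) \left(y + Q\right) = 35 \left(Q + y\right) = 35 Q + 35 y$)
$E{\left(m,j \right)} = 3$
$A{\left(19,-16 \right)} + 243 E{\left(27,-20 \right)} = \left(35 \left(-16\right) + 35 \cdot 19\right) + 243 \cdot 3 = \left(-560 + 665\right) + 729 = 105 + 729 = 834$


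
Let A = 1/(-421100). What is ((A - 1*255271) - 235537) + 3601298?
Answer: 1309827338999/421100 ≈ 3.1105e+6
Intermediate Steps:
A = -1/421100 ≈ -2.3747e-6
((A - 1*255271) - 235537) + 3601298 = ((-1/421100 - 1*255271) - 235537) + 3601298 = ((-1/421100 - 255271) - 235537) + 3601298 = (-107494618101/421100 - 235537) + 3601298 = -206679248801/421100 + 3601298 = 1309827338999/421100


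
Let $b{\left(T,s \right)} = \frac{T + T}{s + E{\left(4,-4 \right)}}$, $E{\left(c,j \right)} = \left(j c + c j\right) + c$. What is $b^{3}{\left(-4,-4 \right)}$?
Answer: $\frac{1}{64} \approx 0.015625$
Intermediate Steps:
$E{\left(c,j \right)} = c + 2 c j$ ($E{\left(c,j \right)} = \left(c j + c j\right) + c = 2 c j + c = c + 2 c j$)
$b{\left(T,s \right)} = \frac{2 T}{-28 + s}$ ($b{\left(T,s \right)} = \frac{T + T}{s + 4 \left(1 + 2 \left(-4\right)\right)} = \frac{2 T}{s + 4 \left(1 - 8\right)} = \frac{2 T}{s + 4 \left(-7\right)} = \frac{2 T}{s - 28} = \frac{2 T}{-28 + s}$)
$b^{3}{\left(-4,-4 \right)} = \left(2 \left(-4\right) \frac{1}{-28 - 4}\right)^{3} = \left(2 \left(-4\right) \frac{1}{-32}\right)^{3} = \left(2 \left(-4\right) \left(- \frac{1}{32}\right)\right)^{3} = \left(\frac{1}{4}\right)^{3} = \frac{1}{64}$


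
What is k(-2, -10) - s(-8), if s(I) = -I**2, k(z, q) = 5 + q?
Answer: 59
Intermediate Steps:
k(-2, -10) - s(-8) = (5 - 10) - (-1)*(-8)**2 = -5 - (-1)*64 = -5 - 1*(-64) = -5 + 64 = 59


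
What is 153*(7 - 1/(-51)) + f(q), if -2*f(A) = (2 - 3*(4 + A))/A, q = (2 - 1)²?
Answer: 2161/2 ≈ 1080.5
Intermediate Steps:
q = 1 (q = 1² = 1)
f(A) = -(-10 - 3*A)/(2*A) (f(A) = -(2 - 3*(4 + A))/(2*A) = -(2 - (12 + 3*A))/(2*A) = -(2 + (-12 - 3*A))/(2*A) = -(-10 - 3*A)/(2*A))
153*(7 - 1/(-51)) + f(q) = 153*(7 - 1/(-51)) + (3/2 + 5/1) = 153*(7 - 1*(-1/51)) + (3/2 + 5*1) = 153*(7 + 1/51) + (3/2 + 5) = 153*(358/51) + 13/2 = 1074 + 13/2 = 2161/2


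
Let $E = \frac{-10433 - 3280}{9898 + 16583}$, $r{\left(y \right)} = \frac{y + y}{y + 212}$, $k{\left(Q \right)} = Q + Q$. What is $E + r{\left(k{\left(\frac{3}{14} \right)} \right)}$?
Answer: $- \frac{963445}{1875107} \approx -0.51381$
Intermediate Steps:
$k{\left(Q \right)} = 2 Q$
$r{\left(y \right)} = \frac{2 y}{212 + y}$
$E = - \frac{653}{1261}$ ($E = - \frac{13713}{26481} = \left(-13713\right) \frac{1}{26481} = - \frac{653}{1261} \approx -0.51784$)
$E + r{\left(k{\left(\frac{3}{14} \right)} \right)} = - \frac{653}{1261} + \frac{2 \cdot 2 \cdot \frac{3}{14}}{212 + 2 \cdot \frac{3}{14}} = - \frac{653}{1261} + 2 \cdot \frac{3}{7} \frac{1}{212 + \frac{3}{7}} = - \frac{653}{1261} + 2 \cdot \frac{3}{7} \frac{1}{\frac{1487}{7}} = - \frac{653}{1261} + 2 \cdot \frac{3}{7} \cdot \frac{7}{1487} = - \frac{653}{1261} + \frac{6}{1487} = - \frac{963445}{1875107}$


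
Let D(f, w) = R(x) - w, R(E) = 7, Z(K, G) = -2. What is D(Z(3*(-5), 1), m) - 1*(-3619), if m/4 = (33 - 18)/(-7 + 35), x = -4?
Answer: 25367/7 ≈ 3623.9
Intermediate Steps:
m = 15/7 (m = 4*((33 - 18)/(-7 + 35)) = 4*(15/28) = 15/7 ≈ 2.1429)
D(f, w) = 7 - w
D(Z(3*(-5), 1), m) - 1*(-3619) = (7 - 1*15/7) - 1*(-3619) = (7 - 15/7) + 3619 = 34/7 + 3619 = 25367/7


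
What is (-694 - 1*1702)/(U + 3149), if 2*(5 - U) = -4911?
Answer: -4792/11219 ≈ -0.42713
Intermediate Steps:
U = 4921/2 (U = 5 - 1/2*(-4911) = 5 + 4911/2 = 4921/2 ≈ 2460.5)
(-694 - 1*1702)/(U + 3149) = (-694 - 1*1702)/(4921/2 + 3149) = (-694 - 1702)/(11219/2) = -2396*2/11219 = -4792/11219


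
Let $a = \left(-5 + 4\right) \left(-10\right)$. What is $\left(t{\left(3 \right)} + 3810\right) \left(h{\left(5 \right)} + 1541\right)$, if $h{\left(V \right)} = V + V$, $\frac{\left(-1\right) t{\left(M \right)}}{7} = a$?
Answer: $5800740$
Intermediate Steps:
$a = 10$ ($a = \left(-1\right) \left(-10\right) = 10$)
$t{\left(M \right)} = -70$ ($t{\left(M \right)} = \left(-7\right) 10 = -70$)
$h{\left(V \right)} = 2 V$
$\left(t{\left(3 \right)} + 3810\right) \left(h{\left(5 \right)} + 1541\right) = \left(-70 + 3810\right) \left(2 \cdot 5 + 1541\right) = 3740 \left(10 + 1541\right) = 3740 \cdot 1551 = 5800740$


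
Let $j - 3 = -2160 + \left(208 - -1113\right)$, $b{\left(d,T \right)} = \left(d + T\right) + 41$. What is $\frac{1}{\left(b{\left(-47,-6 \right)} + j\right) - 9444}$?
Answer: $- \frac{1}{10292} \approx -9.7163 \cdot 10^{-5}$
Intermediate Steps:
$b{\left(d,T \right)} = 41 + T + d$ ($b{\left(d,T \right)} = \left(T + d\right) + 41 = 41 + T + d$)
$j = -836$ ($j = 3 + \left(-2160 + \left(208 - -1113\right)\right) = 3 + \left(-2160 + \left(208 + 1113\right)\right) = 3 + \left(-2160 + 1321\right) = 3 - 839 = -836$)
$\frac{1}{\left(b{\left(-47,-6 \right)} + j\right) - 9444} = \frac{1}{\left(\left(41 - 6 - 47\right) - 836\right) - 9444} = \frac{1}{\left(-12 - 836\right) - 9444} = \frac{1}{-848 - 9444} = \frac{1}{-10292} = - \frac{1}{10292}$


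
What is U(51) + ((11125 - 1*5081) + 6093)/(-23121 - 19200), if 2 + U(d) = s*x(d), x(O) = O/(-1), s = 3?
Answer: -6571892/42321 ≈ -155.29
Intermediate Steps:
x(O) = -O (x(O) = O*(-1) = -O)
U(d) = -2 - 3*d (U(d) = -2 + 3*(-d) = -2 - 3*d)
U(51) + ((11125 - 1*5081) + 6093)/(-23121 - 19200) = (-2 - 3*51) + ((11125 - 1*5081) + 6093)/(-23121 - 19200) = (-2 - 153) + ((11125 - 5081) + 6093)/(-42321) = -155 + (6044 + 6093)*(-1/42321) = -155 + 12137*(-1/42321) = -155 - 12137/42321 = -6571892/42321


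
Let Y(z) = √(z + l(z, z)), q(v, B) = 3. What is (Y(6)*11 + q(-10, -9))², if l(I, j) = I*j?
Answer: 5091 + 66*√42 ≈ 5518.7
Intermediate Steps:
Y(z) = √(z + z²) (Y(z) = √(z + z*z) = √(z + z²))
(Y(6)*11 + q(-10, -9))² = (√(6*(1 + 6))*11 + 3)² = (√(6*7)*11 + 3)² = (√42*11 + 3)² = (11*√42 + 3)² = (3 + 11*√42)²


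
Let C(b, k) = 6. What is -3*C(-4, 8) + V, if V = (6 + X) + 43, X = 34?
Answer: 65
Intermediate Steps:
V = 83 (V = (6 + 34) + 43 = 40 + 43 = 83)
-3*C(-4, 8) + V = -3*6 + 83 = -18 + 83 = 65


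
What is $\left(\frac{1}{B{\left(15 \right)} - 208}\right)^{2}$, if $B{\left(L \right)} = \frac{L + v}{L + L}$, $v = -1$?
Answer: $\frac{225}{9690769} \approx 2.3218 \cdot 10^{-5}$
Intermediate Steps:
$B{\left(L \right)} = \frac{-1 + L}{2 L}$ ($B{\left(L \right)} = \frac{L - 1}{L + L} = \frac{-1 + L}{2 L}$)
$\left(\frac{1}{B{\left(15 \right)} - 208}\right)^{2} = \left(\frac{1}{\frac{-1 + 15}{2 \cdot 15} - 208}\right)^{2} = \left(\frac{1}{\frac{1}{2} \cdot \frac{1}{15} \cdot 14 - 208}\right)^{2} = \left(\frac{1}{\frac{7}{15} - 208}\right)^{2} = \left(\frac{1}{- \frac{3113}{15}}\right)^{2} = \left(- \frac{15}{3113}\right)^{2} = \frac{225}{9690769}$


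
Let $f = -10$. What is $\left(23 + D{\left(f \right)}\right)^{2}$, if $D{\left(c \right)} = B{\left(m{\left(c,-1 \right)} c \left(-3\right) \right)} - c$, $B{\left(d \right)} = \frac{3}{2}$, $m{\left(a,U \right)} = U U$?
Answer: $\frac{4761}{4} \approx 1190.3$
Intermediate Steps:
$m{\left(a,U \right)} = U^{2}$
$B{\left(d \right)} = \frac{3}{2}$ ($B{\left(d \right)} = 3 \cdot \frac{1}{2} = \frac{3}{2}$)
$D{\left(c \right)} = \frac{3}{2} - c$
$\left(23 + D{\left(f \right)}\right)^{2} = \left(23 + \left(\frac{3}{2} - -10\right)\right)^{2} = \left(23 + \left(\frac{3}{2} + 10\right)\right)^{2} = \left(23 + \frac{23}{2}\right)^{2} = \left(\frac{69}{2}\right)^{2} = \frac{4761}{4}$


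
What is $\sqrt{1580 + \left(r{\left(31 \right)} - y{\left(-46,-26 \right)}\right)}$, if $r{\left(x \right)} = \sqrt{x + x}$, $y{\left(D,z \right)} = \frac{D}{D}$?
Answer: $\sqrt{1579 + \sqrt{62}} \approx 39.836$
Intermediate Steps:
$y{\left(D,z \right)} = 1$
$r{\left(x \right)} = \sqrt{2} \sqrt{x}$ ($r{\left(x \right)} = \sqrt{2 x} = \sqrt{2} \sqrt{x}$)
$\sqrt{1580 + \left(r{\left(31 \right)} - y{\left(-46,-26 \right)}\right)} = \sqrt{1580 - \left(1 - \sqrt{2} \sqrt{31}\right)} = \sqrt{1580 - \left(1 - \sqrt{62}\right)} = \sqrt{1579 + \sqrt{62}}$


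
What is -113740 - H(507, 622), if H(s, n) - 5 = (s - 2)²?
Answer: -368770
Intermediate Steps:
H(s, n) = 5 + (-2 + s)² (H(s, n) = 5 + (s - 2)² = 5 + (-2 + s)²)
-113740 - H(507, 622) = -113740 - (5 + (-2 + 507)²) = -113740 - (5 + 505²) = -113740 - (5 + 255025) = -113740 - 1*255030 = -113740 - 255030 = -368770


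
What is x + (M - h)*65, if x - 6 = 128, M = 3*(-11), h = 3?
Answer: -2206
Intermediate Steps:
M = -33
x = 134 (x = 6 + 128 = 134)
x + (M - h)*65 = 134 + (-33 - 1*3)*65 = 134 + (-33 - 3)*65 = 134 - 36*65 = 134 - 2340 = -2206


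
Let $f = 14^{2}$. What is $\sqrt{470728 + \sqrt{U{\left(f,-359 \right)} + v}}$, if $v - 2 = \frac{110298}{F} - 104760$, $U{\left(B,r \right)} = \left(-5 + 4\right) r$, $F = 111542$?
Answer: $\frac{\sqrt{1464154461703048 + 111542 i \sqrt{81180009380270}}}{55771} \approx 686.1 + 0.23547 i$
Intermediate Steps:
$f = 196$
$U{\left(B,r \right)} = - r$
$v = - \frac{5842403269}{55771}$ ($v = 2 + \left(\frac{110298}{111542} - 104760\right) = 2 + \left(110298 \cdot \frac{1}{111542} - 104760\right) = 2 + \left(\frac{55149}{55771} - 104760\right) = 2 - \frac{5842514811}{55771} = - \frac{5842403269}{55771} \approx -1.0476 \cdot 10^{5}$)
$\sqrt{470728 + \sqrt{U{\left(f,-359 \right)} + v}} = \sqrt{470728 + \sqrt{\left(-1\right) \left(-359\right) - \frac{5842403269}{55771}}} = \sqrt{470728 + \sqrt{359 - \frac{5842403269}{55771}}} = \sqrt{470728 + \sqrt{- \frac{5822381480}{55771}}} = \sqrt{470728 + \frac{2 i \sqrt{81180009380270}}{55771}}$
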